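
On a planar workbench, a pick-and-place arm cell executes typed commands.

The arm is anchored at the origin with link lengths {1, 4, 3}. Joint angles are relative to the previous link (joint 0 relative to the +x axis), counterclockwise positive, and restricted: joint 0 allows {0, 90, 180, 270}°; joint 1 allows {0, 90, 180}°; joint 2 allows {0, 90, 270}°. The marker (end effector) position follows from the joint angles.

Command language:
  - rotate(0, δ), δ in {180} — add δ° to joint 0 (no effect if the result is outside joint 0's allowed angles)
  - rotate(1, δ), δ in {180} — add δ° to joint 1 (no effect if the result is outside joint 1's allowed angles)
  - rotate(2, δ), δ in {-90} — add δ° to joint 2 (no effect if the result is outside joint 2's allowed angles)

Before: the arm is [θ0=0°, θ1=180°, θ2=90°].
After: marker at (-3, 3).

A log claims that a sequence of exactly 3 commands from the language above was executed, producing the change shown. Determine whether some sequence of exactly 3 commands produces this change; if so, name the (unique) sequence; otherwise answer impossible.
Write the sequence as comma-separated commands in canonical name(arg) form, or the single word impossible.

rotate(2, -90), rotate(2, -90), rotate(2, -90)

initial: [θ0=0°, θ1=180°, θ2=90°]
[1] after rotate(2, -90): [θ0=0°, θ1=180°, θ2=0°]
[2] after rotate(2, -90): [θ0=0°, θ1=180°, θ2=270°]
[3] after rotate(2, -90): [θ0=0°, θ1=180°, θ2=270°]
uniquely the one of 27 3-step routes that fits.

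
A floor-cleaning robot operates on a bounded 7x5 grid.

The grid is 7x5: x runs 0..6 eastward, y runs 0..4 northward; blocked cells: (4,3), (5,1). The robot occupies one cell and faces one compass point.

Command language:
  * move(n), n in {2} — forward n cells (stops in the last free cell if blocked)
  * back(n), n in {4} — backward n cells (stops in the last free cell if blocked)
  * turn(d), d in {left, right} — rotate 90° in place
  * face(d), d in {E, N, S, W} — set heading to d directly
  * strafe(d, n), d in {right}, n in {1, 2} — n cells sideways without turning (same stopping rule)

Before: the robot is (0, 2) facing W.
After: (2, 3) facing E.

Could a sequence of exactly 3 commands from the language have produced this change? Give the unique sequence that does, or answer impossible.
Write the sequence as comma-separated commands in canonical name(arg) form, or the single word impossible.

strafe(right, 1), face(E), move(2)

key: cell and facing (now E) both changed — the 3 commands mix motion and turning
initial: (0, 2) facing W
step 1 (strafe(right, 1)): (0, 3) facing W
step 2 (face(E)): (0, 3) facing E
step 3 (move(2)): (2, 3) facing E
uniquely the one of 1000 3-step routes that fits.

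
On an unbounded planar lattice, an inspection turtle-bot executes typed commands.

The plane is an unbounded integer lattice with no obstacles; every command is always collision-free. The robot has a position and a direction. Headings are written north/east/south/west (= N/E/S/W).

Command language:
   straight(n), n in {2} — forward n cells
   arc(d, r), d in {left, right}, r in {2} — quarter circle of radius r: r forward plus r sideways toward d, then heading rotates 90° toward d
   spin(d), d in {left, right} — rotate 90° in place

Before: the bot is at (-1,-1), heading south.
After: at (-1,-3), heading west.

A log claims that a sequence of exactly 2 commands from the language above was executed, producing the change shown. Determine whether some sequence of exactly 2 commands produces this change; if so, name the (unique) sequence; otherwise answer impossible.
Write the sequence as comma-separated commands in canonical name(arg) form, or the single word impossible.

straight(2), spin(right)

key: order matters: swapping straight(2) and spin(right) lands elsewhere
t0: at (-1,-1), heading south
[1] after straight(2): at (-1,-3), heading south
[2] after spin(right): at (-1,-3), heading west
no other 2-command option fits: unique.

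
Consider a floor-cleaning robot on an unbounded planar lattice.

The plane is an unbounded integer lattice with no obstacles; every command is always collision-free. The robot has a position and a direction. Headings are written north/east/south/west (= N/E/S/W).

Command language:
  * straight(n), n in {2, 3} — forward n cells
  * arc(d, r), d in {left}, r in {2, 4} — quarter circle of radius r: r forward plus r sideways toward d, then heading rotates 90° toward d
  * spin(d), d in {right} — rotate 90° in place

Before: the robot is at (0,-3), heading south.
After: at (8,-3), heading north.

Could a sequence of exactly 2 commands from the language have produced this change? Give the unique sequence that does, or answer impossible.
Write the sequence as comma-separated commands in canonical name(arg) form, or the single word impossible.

key: cell and facing (now N) both changed — the 2 commands mix motion and turning
initial: at (0,-3), heading south
step 1 (arc(left, 4)): at (4,-7), heading east
step 2 (arc(left, 4)): at (8,-3), heading north
no rival 2-sequence matches.

arc(left, 4), arc(left, 4)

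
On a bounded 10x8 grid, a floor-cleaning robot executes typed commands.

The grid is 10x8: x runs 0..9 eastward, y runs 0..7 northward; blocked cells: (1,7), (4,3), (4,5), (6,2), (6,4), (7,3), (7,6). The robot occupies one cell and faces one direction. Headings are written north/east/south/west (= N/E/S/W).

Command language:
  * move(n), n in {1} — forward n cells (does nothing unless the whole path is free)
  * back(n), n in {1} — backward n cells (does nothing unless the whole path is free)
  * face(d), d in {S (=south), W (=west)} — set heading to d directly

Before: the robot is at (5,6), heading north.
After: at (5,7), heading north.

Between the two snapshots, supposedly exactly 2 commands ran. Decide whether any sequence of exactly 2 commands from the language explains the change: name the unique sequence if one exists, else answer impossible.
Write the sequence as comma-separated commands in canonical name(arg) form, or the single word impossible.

key: still facing N at the end — nothing in the sequence rotates
start: at (5,6), heading north
[1] after move(1): at (5,7), heading north
[2] after move(1): at (5,7), heading north
no rival 2-sequence matches.

move(1), move(1)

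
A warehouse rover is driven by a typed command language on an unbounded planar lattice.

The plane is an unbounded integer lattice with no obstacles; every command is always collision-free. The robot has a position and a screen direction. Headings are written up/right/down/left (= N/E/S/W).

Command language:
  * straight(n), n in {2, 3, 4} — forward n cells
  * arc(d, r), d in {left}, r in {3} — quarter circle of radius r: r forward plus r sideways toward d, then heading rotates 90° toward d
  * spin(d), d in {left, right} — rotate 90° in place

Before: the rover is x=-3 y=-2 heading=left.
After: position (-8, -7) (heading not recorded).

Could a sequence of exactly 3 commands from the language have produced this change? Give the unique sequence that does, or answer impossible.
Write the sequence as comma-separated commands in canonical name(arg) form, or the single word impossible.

begin: x=-3 y=-2 heading=left
t=1 straight(2) ⇒ x=-5 y=-2 heading=left
t=2 arc(left, 3) ⇒ x=-8 y=-5 heading=down
t=3 straight(2) ⇒ x=-8 y=-7 heading=down
all 216 alternatives checked — unique.

straight(2), arc(left, 3), straight(2)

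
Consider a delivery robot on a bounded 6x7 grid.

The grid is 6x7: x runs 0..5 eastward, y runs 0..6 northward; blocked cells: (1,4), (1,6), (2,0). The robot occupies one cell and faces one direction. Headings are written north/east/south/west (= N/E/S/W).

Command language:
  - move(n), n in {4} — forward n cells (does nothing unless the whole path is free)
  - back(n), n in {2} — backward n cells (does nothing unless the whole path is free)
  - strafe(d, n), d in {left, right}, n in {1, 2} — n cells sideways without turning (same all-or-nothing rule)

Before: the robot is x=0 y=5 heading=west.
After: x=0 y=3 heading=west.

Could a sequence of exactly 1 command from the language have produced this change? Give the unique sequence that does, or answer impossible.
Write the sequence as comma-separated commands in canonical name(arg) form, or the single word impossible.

key: heading stays W — the single command does not turn
t0: x=0 y=5 heading=west
1. strafe(left, 2) → x=0 y=3 heading=west
no other 1-command option fits: unique.

strafe(left, 2)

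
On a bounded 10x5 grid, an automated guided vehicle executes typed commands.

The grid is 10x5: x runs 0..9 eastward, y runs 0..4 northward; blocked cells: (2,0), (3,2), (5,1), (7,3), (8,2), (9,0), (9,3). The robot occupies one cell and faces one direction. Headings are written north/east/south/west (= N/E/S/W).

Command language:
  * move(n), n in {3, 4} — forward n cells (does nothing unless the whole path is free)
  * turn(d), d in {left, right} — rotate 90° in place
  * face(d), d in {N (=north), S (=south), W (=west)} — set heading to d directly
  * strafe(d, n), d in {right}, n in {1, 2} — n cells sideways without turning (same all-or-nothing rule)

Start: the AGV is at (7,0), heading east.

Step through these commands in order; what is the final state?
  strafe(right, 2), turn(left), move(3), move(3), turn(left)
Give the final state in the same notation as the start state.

t0: at (7,0), heading east
[1] after strafe(right, 2): at (7,0), heading east
[2] after turn(left): at (7,0), heading north
[3] after move(3): at (7,0), heading north
[4] after move(3): at (7,0), heading north
[5] after turn(left): at (7,0), heading west

at (7,0), heading west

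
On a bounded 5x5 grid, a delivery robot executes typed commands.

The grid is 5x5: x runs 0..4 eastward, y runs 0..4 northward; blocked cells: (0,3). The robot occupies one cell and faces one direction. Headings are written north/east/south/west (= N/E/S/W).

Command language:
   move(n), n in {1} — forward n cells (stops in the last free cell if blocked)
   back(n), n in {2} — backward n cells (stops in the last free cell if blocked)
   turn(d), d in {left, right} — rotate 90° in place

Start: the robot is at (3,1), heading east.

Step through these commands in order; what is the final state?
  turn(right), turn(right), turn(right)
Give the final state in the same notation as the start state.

at (3,1), heading north

initial: at (3,1), heading east
[1] after turn(right): at (3,1), heading south
[2] after turn(right): at (3,1), heading west
[3] after turn(right): at (3,1), heading north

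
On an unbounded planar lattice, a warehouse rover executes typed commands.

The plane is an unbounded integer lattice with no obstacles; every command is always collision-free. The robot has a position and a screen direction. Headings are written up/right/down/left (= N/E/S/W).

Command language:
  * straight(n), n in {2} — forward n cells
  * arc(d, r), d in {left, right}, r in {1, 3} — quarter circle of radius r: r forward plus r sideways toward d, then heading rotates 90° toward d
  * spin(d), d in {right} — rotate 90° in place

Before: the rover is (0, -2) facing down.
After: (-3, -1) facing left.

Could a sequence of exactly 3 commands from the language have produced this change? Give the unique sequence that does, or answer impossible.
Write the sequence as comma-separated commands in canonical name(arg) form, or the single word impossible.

arc(right, 1), arc(right, 1), arc(left, 1)

key: position moved to (-3,-1) AND the heading swung to W — translation plus rotation needed
begin: (0, -2) facing down
step 1 (arc(right, 1)): (-1, -3) facing left
step 2 (arc(right, 1)): (-2, -2) facing up
step 3 (arc(left, 1)): (-3, -1) facing left
no rival 3-sequence matches.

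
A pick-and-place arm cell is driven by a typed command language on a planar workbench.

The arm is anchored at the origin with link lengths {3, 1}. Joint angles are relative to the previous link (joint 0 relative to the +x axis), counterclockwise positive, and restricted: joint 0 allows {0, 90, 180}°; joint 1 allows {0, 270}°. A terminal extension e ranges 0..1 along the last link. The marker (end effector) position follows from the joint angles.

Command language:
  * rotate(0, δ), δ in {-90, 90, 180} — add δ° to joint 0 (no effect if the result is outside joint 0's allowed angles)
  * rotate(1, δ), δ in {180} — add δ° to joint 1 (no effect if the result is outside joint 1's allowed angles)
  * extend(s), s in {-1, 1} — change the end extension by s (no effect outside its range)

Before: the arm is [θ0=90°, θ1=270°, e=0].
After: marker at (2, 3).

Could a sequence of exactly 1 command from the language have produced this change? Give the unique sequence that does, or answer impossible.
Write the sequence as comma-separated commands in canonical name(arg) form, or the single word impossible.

extend(1)

start: [θ0=90°, θ1=270°, e=0]
1. extend(1) → [θ0=90°, θ1=270°, e=1]
all 6 alternatives checked — unique.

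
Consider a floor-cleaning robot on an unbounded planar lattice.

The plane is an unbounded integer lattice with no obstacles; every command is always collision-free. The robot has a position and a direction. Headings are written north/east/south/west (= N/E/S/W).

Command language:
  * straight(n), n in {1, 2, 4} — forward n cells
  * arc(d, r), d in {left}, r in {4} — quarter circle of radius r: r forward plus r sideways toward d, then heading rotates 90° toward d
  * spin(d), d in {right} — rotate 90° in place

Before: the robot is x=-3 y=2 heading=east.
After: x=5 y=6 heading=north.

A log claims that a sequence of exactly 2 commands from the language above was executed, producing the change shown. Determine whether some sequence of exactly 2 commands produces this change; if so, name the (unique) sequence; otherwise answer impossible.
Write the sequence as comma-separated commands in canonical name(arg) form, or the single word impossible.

key: cell and facing (now N) both changed — the 2 commands mix motion and turning
from: x=-3 y=2 heading=east
step 1 (straight(4)): x=1 y=2 heading=east
step 2 (arc(left, 4)): x=5 y=6 heading=north
no rival 2-sequence matches.

straight(4), arc(left, 4)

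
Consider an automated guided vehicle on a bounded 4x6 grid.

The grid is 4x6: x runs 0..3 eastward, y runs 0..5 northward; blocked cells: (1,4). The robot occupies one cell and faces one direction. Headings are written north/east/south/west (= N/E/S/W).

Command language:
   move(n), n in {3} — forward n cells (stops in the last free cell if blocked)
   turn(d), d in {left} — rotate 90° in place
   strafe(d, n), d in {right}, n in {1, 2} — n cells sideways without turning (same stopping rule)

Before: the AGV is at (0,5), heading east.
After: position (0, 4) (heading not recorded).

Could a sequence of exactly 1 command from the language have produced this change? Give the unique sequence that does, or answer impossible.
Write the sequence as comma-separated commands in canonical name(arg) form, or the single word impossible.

strafe(right, 1)

begin: at (0,5), heading east
1. strafe(right, 1) → at (0,4), heading east
all 4 alternatives checked — unique.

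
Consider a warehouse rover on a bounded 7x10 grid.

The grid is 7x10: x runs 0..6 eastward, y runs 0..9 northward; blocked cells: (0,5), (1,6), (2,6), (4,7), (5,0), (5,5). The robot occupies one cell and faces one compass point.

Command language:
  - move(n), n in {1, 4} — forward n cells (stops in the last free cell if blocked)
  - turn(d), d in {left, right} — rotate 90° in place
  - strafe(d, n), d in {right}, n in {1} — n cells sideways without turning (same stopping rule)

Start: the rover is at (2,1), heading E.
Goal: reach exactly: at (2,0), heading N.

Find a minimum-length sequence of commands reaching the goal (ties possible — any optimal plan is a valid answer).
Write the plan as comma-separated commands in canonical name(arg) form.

strafe(right, 1), turn(left)

begin: at (2,1), heading E
[1] after strafe(right, 1): at (2,0), heading E
[2] after turn(left): at (2,0), heading N
nothing shorter than 2 reaches the goal.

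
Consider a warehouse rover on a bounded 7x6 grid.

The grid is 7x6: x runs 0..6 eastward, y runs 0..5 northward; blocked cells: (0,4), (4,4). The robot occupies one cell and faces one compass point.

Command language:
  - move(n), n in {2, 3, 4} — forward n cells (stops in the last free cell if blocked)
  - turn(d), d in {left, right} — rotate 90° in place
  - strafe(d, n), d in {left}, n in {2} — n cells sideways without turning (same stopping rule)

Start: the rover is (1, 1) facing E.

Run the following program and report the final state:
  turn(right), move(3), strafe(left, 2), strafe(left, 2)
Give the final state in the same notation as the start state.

initial: (1, 1) facing E
[1] after turn(right): (1, 1) facing S
[2] after move(3): (1, 0) facing S
[3] after strafe(left, 2): (3, 0) facing S
[4] after strafe(left, 2): (5, 0) facing S

(5, 0) facing S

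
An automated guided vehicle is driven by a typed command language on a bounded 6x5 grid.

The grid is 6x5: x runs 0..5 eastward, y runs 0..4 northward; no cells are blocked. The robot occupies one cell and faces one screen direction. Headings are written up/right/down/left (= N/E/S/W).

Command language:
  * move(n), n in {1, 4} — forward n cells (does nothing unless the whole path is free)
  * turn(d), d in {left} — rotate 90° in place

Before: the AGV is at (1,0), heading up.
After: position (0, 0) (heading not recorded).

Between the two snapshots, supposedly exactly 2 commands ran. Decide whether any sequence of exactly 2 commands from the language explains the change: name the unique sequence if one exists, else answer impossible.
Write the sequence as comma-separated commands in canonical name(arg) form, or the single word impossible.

turn(left), move(1)

key: running move(1) before turn(left) would end elsewhere — order is forced
initial: at (1,0), heading up
step 1 (turn(left)): at (1,0), heading left
step 2 (move(1)): at (0,0), heading left
uniquely the one of 9 2-step routes that fits.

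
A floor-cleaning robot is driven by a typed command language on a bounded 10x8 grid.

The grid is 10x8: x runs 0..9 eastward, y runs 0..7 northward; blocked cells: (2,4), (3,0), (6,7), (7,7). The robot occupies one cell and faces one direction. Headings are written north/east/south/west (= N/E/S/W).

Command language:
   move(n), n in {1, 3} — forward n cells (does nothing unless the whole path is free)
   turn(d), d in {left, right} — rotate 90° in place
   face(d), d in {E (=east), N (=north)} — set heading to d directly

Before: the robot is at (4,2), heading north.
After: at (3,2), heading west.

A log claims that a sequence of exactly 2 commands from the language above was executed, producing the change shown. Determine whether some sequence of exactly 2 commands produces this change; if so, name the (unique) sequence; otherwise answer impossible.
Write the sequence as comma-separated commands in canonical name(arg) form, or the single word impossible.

key: order matters: swapping turn(left) and move(1) lands elsewhere
initial: at (4,2), heading north
step 1 (turn(left)): at (4,2), heading west
step 2 (move(1)): at (3,2), heading west
all 36 alternatives checked — unique.

turn(left), move(1)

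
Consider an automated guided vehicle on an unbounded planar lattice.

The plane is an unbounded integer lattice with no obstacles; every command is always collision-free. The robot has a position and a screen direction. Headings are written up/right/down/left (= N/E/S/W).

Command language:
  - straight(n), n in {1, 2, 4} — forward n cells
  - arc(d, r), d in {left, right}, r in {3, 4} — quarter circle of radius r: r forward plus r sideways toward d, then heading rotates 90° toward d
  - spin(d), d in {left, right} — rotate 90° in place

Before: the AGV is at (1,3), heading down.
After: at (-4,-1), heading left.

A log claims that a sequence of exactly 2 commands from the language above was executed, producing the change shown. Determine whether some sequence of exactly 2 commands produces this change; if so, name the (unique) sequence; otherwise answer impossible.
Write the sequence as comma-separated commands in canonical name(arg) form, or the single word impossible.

arc(right, 4), straight(1)

key: position moved to (-4,-1) AND the heading swung to W — translation plus rotation needed
from: at (1,3), heading down
1. arc(right, 4) → at (-3,-1), heading left
2. straight(1) → at (-4,-1), heading left
no other 2-command option fits: unique.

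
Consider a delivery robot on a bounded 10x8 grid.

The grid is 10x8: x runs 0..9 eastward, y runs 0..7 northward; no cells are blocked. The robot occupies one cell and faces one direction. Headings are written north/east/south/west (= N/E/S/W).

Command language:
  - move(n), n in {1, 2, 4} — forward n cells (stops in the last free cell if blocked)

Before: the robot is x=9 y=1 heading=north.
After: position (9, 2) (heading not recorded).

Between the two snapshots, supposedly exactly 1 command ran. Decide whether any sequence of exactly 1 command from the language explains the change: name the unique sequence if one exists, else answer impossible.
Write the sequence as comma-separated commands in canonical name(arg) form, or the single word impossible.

move(1)

start: x=9 y=1 heading=north
t=1 move(1) ⇒ x=9 y=2 heading=north
no rival 1-sequence matches.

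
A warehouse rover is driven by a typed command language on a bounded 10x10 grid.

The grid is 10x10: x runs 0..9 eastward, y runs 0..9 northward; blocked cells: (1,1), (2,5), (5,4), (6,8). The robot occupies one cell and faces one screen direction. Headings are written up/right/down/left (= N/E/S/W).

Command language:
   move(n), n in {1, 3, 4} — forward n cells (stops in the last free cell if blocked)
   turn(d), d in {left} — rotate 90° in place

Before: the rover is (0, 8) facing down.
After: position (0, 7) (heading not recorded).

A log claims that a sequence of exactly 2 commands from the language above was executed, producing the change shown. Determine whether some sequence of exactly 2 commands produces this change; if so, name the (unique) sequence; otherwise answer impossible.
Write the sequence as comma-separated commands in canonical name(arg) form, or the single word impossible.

key: order matters: swapping move(1) and turn(left) lands elsewhere
t0: (0, 8) facing down
step 1 (move(1)): (0, 7) facing down
step 2 (turn(left)): (0, 7) facing right
no other 2-command option fits: unique.

move(1), turn(left)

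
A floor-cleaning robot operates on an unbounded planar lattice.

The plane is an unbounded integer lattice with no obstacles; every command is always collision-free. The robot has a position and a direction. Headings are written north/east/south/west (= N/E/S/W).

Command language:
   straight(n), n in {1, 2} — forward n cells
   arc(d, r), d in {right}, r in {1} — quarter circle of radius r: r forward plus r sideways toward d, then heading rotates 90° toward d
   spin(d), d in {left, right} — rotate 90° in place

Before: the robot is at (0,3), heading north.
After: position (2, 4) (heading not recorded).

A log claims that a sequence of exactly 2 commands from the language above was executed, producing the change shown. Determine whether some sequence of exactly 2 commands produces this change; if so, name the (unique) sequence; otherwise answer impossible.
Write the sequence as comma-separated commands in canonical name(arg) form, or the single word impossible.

arc(right, 1), straight(1)

key: order matters: swapping arc(right, 1) and straight(1) lands elsewhere
from: at (0,3), heading north
step 1 (arc(right, 1)): at (1,4), heading east
step 2 (straight(1)): at (2,4), heading east
no other 2-command option fits: unique.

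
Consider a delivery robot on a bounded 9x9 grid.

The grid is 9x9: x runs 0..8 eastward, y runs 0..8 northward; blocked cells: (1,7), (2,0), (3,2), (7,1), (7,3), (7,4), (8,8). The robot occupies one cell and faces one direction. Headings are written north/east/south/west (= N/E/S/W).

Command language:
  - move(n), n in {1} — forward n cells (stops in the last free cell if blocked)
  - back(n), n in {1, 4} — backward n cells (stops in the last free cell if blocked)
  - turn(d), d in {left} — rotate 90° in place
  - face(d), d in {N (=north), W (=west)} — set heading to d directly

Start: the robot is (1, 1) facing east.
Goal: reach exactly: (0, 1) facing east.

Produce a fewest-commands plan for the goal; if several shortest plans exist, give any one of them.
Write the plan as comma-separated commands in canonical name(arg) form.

t0: (1, 1) facing east
[1] after back(4): (0, 1) facing east
nothing shorter than 1 reaches the goal.

back(4)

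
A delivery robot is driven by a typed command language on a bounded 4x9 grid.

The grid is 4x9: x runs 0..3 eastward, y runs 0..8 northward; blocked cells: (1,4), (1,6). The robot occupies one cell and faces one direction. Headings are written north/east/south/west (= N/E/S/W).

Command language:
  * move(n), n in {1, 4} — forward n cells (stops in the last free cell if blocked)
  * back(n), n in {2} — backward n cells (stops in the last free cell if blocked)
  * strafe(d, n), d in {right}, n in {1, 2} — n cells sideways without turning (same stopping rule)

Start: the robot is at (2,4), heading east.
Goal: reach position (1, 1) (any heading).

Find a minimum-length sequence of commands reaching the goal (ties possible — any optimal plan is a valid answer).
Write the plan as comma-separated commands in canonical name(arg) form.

begin: at (2,4), heading east
[1] after strafe(right, 1): at (2,3), heading east
[2] after strafe(right, 2): at (2,1), heading east
[3] after back(2): at (0,1), heading east
[4] after move(1): at (1,1), heading east
minimal: 4 command(s), checked below 4.

strafe(right, 1), strafe(right, 2), back(2), move(1)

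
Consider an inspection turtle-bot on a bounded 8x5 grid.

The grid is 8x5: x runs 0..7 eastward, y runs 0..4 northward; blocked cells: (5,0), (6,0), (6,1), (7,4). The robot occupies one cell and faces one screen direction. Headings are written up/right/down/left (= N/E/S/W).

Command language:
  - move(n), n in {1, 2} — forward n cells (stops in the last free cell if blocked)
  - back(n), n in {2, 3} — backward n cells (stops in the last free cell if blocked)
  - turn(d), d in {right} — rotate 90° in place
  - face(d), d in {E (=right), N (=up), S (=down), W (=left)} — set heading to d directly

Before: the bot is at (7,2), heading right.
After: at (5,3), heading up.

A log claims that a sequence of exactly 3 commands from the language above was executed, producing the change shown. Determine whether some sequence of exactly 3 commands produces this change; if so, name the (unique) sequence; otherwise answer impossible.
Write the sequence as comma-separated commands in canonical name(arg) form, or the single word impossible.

back(2), face(N), move(1)

key: order matters: swapping back(2) and move(1) lands elsewhere
initial: at (7,2), heading right
t=1 back(2) ⇒ at (5,2), heading right
t=2 face(N) ⇒ at (5,2), heading up
t=3 move(1) ⇒ at (5,3), heading up
no other 3-command option fits: unique.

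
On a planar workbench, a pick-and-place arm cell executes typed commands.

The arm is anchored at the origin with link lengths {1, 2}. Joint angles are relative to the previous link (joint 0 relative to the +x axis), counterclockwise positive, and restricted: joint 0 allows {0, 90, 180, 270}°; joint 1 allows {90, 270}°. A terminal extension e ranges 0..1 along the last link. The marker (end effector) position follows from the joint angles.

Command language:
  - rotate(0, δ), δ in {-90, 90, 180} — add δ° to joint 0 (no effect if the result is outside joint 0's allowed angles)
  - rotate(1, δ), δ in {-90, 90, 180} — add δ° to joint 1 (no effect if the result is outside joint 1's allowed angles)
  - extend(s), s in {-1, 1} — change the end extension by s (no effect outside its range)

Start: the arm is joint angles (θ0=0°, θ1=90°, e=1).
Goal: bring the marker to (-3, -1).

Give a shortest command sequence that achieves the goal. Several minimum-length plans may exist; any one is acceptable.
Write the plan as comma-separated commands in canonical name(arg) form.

t0: joint angles (θ0=0°, θ1=90°, e=1)
t=1 rotate(1, 180) ⇒ joint angles (θ0=0°, θ1=270°, e=1)
t=2 rotate(0, -90) ⇒ joint angles (θ0=270°, θ1=270°, e=1)
nothing shorter than 2 reaches the goal.

rotate(1, 180), rotate(0, -90)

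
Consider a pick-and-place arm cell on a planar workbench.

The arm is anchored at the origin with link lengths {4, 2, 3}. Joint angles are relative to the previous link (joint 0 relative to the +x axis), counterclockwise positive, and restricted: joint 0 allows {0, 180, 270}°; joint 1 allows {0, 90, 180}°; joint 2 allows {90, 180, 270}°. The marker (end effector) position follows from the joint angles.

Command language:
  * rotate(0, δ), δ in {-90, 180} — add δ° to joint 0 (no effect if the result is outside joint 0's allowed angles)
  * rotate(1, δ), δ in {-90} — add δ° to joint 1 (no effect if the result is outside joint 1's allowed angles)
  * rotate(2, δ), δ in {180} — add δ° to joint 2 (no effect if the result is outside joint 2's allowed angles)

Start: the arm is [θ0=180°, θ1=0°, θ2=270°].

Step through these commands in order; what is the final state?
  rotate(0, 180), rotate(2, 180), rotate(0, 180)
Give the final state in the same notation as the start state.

[θ0=180°, θ1=0°, θ2=90°]

initial: [θ0=180°, θ1=0°, θ2=270°]
t=1 rotate(0, 180) ⇒ [θ0=0°, θ1=0°, θ2=270°]
t=2 rotate(2, 180) ⇒ [θ0=0°, θ1=0°, θ2=90°]
t=3 rotate(0, 180) ⇒ [θ0=180°, θ1=0°, θ2=90°]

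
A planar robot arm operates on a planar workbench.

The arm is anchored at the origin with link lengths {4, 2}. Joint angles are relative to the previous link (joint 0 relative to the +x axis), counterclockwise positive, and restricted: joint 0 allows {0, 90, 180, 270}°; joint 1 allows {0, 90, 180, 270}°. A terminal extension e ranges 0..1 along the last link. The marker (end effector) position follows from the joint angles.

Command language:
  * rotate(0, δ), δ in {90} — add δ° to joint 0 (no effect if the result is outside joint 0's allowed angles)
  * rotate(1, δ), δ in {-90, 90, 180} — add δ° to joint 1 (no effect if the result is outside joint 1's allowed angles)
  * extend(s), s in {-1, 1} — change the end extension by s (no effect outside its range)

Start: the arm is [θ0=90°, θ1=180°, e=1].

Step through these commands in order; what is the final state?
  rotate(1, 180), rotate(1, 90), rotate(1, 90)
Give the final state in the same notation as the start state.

begin: [θ0=90°, θ1=180°, e=1]
[1] after rotate(1, 180): [θ0=90°, θ1=0°, e=1]
[2] after rotate(1, 90): [θ0=90°, θ1=90°, e=1]
[3] after rotate(1, 90): [θ0=90°, θ1=180°, e=1]

[θ0=90°, θ1=180°, e=1]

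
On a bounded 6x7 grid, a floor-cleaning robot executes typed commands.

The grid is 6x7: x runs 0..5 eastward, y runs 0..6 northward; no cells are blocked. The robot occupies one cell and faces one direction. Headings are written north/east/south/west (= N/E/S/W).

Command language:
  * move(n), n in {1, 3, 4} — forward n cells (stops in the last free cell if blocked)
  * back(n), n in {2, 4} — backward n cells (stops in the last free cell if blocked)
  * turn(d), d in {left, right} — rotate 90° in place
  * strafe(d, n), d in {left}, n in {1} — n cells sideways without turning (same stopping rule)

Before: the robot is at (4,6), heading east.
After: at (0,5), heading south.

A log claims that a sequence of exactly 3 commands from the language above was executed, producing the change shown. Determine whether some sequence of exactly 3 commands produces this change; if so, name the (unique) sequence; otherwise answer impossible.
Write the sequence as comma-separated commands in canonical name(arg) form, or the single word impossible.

back(4), turn(right), move(1)

key: order matters: swapping back(4) and move(1) lands elsewhere
initial: at (4,6), heading east
[1] after back(4): at (0,6), heading east
[2] after turn(right): at (0,6), heading south
[3] after move(1): at (0,5), heading south
no rival 3-sequence matches.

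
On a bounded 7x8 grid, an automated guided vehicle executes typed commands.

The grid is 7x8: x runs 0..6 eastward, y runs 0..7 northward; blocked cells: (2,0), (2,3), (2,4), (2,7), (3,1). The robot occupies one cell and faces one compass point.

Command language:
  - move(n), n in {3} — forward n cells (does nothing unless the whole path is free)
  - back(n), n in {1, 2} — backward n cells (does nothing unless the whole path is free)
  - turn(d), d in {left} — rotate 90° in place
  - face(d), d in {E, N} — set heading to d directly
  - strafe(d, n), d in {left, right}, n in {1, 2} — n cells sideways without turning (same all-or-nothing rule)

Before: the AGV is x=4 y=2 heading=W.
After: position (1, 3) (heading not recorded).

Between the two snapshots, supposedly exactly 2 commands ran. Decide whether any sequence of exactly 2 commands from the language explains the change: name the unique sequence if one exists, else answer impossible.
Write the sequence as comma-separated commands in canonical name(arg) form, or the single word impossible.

key: running strafe(right, 1) before move(3) would end elsewhere — order is forced
t0: x=4 y=2 heading=W
1. move(3) → x=1 y=2 heading=W
2. strafe(right, 1) → x=1 y=3 heading=W
no other 2-command option fits: unique.

move(3), strafe(right, 1)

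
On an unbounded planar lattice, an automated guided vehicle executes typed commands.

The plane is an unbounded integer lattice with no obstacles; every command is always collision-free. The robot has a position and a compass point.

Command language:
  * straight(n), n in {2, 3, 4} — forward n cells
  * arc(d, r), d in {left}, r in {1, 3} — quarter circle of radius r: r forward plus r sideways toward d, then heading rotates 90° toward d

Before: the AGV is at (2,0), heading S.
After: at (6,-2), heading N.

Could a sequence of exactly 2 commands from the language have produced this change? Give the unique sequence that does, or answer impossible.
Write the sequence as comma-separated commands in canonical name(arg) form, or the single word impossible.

key: order matters: swapping arc(left, 3) and arc(left, 1) lands elsewhere
t0: at (2,0), heading S
1. arc(left, 3) → at (5,-3), heading E
2. arc(left, 1) → at (6,-2), heading N
no other 2-command option fits: unique.

arc(left, 3), arc(left, 1)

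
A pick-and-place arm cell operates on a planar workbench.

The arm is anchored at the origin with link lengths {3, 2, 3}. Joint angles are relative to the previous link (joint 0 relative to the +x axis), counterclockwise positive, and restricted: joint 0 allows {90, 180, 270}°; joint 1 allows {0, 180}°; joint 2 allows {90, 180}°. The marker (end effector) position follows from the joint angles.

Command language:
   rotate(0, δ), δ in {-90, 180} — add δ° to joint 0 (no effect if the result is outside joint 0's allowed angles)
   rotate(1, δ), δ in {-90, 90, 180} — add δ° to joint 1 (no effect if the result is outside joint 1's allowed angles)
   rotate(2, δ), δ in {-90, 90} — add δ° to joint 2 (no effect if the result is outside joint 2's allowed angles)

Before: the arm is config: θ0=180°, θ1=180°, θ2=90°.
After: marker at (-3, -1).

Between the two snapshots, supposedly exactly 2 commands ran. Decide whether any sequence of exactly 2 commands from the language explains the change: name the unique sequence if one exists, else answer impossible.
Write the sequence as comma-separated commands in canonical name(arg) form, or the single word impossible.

key: running rotate(0, 180) before rotate(0, -90) would end elsewhere — order is forced
begin: config: θ0=180°, θ1=180°, θ2=90°
[1] after rotate(0, -90): config: θ0=90°, θ1=180°, θ2=90°
[2] after rotate(0, 180): config: θ0=270°, θ1=180°, θ2=90°
no rival 2-sequence matches.

rotate(0, -90), rotate(0, 180)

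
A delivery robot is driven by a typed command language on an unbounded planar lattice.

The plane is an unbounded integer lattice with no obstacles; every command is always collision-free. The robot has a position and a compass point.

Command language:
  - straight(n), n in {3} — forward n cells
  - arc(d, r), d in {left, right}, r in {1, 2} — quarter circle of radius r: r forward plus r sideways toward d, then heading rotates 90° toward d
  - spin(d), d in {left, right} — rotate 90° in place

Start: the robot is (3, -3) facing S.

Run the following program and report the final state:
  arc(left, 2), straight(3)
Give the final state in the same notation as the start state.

(8, -5) facing E

initial: (3, -3) facing S
1. arc(left, 2) → (5, -5) facing E
2. straight(3) → (8, -5) facing E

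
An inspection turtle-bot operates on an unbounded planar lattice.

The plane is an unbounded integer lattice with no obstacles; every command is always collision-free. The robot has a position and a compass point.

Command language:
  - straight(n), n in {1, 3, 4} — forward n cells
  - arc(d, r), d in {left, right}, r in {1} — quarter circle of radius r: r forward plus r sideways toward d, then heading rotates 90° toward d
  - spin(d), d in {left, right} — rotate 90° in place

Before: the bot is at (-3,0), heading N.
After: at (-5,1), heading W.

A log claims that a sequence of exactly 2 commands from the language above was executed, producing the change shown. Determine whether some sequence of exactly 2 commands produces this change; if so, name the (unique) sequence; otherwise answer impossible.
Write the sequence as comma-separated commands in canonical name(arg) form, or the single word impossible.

arc(left, 1), straight(1)

key: cell and facing (now W) both changed — the 2 commands mix motion and turning
initial: at (-3,0), heading N
1. arc(left, 1) → at (-4,1), heading W
2. straight(1) → at (-5,1), heading W
no other 2-command option fits: unique.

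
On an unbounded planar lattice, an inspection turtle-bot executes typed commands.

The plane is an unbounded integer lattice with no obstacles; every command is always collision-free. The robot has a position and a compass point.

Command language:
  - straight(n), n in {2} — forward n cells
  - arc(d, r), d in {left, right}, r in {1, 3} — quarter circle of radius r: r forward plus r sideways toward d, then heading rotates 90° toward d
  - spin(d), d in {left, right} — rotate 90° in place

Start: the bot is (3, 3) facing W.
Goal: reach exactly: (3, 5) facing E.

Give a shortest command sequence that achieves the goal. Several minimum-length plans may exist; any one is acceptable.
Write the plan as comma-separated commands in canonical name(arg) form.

start: (3, 3) facing W
step 1 (arc(right, 1)): (2, 4) facing N
step 2 (arc(right, 1)): (3, 5) facing E
shorter routes all fall short; 2 is best.

arc(right, 1), arc(right, 1)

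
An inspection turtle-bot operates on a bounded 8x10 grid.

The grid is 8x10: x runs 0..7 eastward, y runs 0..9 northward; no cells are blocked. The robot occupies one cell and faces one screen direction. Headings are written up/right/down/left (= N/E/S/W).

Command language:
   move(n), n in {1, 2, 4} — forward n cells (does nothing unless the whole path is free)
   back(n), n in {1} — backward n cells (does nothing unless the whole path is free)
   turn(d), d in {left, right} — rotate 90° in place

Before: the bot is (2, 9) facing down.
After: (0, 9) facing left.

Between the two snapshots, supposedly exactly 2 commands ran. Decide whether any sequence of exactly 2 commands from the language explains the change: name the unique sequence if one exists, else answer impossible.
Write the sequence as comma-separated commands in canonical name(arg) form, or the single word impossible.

key: position moved to (0,9) AND the heading swung to W — translation plus rotation needed
begin: (2, 9) facing down
step 1 (turn(right)): (2, 9) facing left
step 2 (move(2)): (0, 9) facing left
no other 2-command option fits: unique.

turn(right), move(2)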